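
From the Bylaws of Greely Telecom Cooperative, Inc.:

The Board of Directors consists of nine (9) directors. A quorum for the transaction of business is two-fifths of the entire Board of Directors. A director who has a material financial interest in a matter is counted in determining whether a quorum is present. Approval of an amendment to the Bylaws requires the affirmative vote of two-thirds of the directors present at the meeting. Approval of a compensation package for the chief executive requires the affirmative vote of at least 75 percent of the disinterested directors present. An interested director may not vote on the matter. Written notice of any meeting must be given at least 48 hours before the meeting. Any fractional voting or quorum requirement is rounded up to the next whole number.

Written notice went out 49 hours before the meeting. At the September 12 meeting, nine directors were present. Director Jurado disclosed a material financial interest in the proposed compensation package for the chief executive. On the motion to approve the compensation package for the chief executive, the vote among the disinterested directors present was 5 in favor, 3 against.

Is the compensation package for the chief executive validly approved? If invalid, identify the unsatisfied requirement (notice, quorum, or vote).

Notice: 49 hours given; 48 required (49 ≥ 48). Satisfied.
Quorum: 9 present (interested directors count toward quorum); quorum is 4. Satisfied.
Vote: the compensation package for the chief executive requires three-fourths of the disinterested directors present (9 − 1 = 8). 3/4 of 8 = 6, so 6 affirmative votes are needed; 5 voted in favor. Not satisfied.

Invalid — vote requirement not satisfied.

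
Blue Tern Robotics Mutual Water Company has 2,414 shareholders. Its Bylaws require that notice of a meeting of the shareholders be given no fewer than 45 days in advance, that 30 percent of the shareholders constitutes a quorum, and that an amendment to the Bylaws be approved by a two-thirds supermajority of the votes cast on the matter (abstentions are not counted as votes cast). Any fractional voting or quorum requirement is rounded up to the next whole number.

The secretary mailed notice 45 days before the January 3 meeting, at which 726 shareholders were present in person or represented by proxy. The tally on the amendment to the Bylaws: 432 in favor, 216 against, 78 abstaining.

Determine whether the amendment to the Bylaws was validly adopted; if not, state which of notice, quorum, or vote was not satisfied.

Valid — all requirements satisfied.

Notice: 45 days given; 45 required. Satisfied.
Quorum: 30% of 2,414 = 724.20, rounded up to 725; 726 present. Satisfied.
Vote: requires two-thirds of the votes cast (726 − 78 abstaining = 648); 2/3 of 648 = 432, so 432 needed; 432 in favor. Satisfied.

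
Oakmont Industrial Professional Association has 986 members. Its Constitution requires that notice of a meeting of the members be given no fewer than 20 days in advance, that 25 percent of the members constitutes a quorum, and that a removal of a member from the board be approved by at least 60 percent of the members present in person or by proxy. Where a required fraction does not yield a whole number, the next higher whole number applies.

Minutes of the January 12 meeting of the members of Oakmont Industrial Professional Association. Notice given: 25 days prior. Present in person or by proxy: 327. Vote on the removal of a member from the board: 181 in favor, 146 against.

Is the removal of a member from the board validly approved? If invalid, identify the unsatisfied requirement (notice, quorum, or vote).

Invalid — vote requirement not satisfied.

Notice: 25 days given; 20 required. Satisfied.
Quorum: 25% of 986 = 246.50, rounded up to 247; 327 present. Satisfied.
Vote: requires three-fifths of those present (327); 3/5 of 327 = 196.20, rounded up to 197, so 197 needed; 181 in favor. Not satisfied.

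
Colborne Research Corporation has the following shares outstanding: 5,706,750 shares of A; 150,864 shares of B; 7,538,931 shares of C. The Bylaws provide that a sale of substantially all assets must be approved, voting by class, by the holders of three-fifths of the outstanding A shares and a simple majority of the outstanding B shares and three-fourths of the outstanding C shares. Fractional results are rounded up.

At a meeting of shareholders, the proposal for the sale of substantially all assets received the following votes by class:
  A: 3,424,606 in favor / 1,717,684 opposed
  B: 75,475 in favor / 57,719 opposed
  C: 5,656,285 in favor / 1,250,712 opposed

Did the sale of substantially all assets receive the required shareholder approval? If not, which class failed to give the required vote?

A: 3/5 of 5706750 = 3424050; 3,424,050 required, 3,424,606 in favor — approved.
B: a majority of 150864 is 75433; 75,433 required, 75,475 in favor — approved.
C: 3/4 of 7538931 = 5654198.25, rounded up to 5654199; 5,654,199 required, 5,656,285 in favor — approved.

Approved — every class gave the required vote.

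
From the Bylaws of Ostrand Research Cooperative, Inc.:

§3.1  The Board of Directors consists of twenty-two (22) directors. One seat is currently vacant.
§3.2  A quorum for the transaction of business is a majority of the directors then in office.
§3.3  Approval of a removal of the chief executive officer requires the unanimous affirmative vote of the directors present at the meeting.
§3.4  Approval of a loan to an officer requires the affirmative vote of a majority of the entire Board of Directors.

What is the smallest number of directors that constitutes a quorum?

11

A majority of 21 is 11.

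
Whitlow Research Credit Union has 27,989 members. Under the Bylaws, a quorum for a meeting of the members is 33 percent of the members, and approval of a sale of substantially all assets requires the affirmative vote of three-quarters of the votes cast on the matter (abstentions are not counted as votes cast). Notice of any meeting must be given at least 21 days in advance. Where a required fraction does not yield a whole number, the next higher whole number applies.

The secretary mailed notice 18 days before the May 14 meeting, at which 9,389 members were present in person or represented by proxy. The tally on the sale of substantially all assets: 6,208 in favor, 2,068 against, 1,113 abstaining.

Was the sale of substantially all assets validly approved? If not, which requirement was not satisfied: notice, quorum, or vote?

Invalid — notice requirement not satisfied.

Notice: 18 days given; 21 required. Not satisfied.
Quorum: 33% of 27,989 = 9,236.37, rounded up to 9,237; 9,389 present. Satisfied.
Vote: requires three-fourths of the votes cast (9,389 − 1,113 abstaining = 8,276); 3/4 of 8276 = 6207, so 6,207 needed; 6,208 in favor. Satisfied.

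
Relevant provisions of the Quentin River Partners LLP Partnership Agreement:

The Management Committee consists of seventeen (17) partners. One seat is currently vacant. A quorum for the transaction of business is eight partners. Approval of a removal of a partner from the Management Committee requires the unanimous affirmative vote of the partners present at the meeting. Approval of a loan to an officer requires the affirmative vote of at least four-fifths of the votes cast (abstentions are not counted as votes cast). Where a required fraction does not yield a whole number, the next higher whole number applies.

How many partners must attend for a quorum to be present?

The quorum is fixed at 8.

8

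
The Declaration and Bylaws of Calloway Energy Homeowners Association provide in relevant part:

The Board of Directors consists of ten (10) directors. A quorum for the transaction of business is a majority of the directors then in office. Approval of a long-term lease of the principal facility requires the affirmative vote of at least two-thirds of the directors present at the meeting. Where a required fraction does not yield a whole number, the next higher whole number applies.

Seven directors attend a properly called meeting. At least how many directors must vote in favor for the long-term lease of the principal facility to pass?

5

The long-term lease of the principal facility requires two-thirds of the directors present (7).
2/3 of 7 = 4.67, rounded up to 5.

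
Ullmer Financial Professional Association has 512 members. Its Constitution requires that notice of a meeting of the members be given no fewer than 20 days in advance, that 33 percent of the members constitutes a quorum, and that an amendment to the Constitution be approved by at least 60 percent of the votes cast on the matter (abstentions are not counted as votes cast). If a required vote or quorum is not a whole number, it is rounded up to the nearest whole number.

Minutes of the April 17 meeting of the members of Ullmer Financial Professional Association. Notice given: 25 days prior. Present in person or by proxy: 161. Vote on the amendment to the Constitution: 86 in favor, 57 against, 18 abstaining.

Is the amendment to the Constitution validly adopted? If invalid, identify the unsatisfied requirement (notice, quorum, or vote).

Notice: 25 days given; 20 required. Satisfied.
Quorum: 33% of 512 = 168.96, rounded up to 169; 161 present. Not satisfied.
Vote: requires three-fifths of the votes cast (161 − 18 abstaining = 143); 3/5 of 143 = 85.80, rounded up to 86, so 86 needed; 86 in favor. Satisfied.

Invalid — quorum requirement not satisfied.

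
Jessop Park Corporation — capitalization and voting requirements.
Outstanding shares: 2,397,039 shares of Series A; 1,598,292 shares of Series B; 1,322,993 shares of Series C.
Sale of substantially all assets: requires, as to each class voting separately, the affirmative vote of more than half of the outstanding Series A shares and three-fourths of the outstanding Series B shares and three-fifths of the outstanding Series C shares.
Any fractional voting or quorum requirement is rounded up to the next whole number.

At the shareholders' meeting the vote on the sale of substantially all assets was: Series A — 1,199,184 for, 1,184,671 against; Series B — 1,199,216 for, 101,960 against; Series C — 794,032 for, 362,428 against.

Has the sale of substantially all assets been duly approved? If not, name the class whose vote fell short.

Approved — every class gave the required vote.

Series A: a majority of 2397039 is 1198520; 1,198,520 required, 1,199,184 in favor — approved.
Series B: 3/4 of 1598292 = 1198719; 1,198,719 required, 1,199,216 in favor — approved.
Series C: 3/5 of 1322993 = 793795.80, rounded up to 793796; 793,796 required, 794,032 in favor — approved.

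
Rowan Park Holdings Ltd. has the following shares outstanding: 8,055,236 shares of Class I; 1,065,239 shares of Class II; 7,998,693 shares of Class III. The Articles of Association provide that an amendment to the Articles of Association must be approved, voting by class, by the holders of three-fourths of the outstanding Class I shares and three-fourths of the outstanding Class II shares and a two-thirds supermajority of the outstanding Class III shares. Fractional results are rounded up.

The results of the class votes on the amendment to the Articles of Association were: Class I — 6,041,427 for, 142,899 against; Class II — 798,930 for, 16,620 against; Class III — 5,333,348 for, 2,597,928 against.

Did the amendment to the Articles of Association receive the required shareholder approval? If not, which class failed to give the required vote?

Approved — every class gave the required vote.

Class I: 3/4 of 8055236 = 6041427; 6,041,427 required, 6,041,427 in favor — approved.
Class II: 3/4 of 1065239 = 798929.25, rounded up to 798930; 798,930 required, 798,930 in favor — approved.
Class III: 2/3 of 7998693 = 5332462; 5,332,462 required, 5,333,348 in favor — approved.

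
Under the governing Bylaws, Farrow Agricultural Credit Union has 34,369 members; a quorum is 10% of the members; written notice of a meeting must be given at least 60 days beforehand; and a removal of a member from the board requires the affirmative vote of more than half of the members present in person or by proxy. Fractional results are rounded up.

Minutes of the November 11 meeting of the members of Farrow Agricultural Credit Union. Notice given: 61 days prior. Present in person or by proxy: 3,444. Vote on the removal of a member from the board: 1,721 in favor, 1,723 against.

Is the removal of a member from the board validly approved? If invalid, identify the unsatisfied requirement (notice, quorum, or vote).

Notice: 61 days given; 60 required. Satisfied.
Quorum: 10% of 34,369 = 3,436.90, rounded up to 3,437; 3,444 present. Satisfied.
Vote: requires a majority of those present (3,444); a majority of 3444 is 1723, so 1,723 needed; 1,721 in favor. Not satisfied.

Invalid — vote requirement not satisfied.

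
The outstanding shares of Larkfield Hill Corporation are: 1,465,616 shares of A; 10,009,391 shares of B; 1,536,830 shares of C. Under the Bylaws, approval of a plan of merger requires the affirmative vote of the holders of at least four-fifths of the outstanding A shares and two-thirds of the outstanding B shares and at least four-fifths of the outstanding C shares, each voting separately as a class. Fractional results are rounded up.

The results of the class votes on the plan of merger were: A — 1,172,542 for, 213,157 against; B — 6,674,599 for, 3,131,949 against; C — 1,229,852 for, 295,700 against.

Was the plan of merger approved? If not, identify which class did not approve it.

A: 4/5 of 1465616 = 1172492.80, rounded up to 1172493; 1,172,493 required, 1,172,542 in favor — approved.
B: 2/3 of 10009391 = 6672927.33, rounded up to 6672928; 6,672,928 required, 6,674,599 in favor — approved.
C: 4/5 of 1536830 = 1229464; 1,229,464 required, 1,229,852 in favor — approved.

Approved — every class gave the required vote.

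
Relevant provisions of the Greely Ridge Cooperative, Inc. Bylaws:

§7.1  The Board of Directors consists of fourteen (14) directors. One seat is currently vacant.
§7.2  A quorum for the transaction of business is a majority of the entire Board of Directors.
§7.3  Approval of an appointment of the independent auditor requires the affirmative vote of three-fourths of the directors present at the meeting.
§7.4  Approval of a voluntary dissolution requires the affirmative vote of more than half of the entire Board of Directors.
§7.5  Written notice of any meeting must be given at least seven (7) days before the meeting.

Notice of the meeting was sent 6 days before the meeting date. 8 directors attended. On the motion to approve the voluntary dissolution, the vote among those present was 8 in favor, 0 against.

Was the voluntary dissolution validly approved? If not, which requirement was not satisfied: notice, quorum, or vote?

Notice: 6 days given; 7 required (6 < 7). Not satisfied.
Quorum: 8 present; quorum is 8. Satisfied.
Vote: the voluntary dissolution requires a majority of the entire Board of Directors (14). A majority of 14 is 8, so 8 affirmative votes are needed; 8 voted in favor. Satisfied.

Invalid — notice requirement not satisfied.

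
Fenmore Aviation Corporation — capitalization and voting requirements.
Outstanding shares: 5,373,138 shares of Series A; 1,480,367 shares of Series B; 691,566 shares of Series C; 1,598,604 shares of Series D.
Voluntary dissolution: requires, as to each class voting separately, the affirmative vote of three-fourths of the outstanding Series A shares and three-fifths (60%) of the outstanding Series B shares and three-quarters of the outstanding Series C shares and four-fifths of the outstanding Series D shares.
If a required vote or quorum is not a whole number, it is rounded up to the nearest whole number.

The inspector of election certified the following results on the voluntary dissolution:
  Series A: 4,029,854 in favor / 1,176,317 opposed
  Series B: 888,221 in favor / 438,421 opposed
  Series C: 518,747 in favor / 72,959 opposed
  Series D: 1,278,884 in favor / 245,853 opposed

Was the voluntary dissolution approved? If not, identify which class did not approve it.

Approved — every class gave the required vote.

Series A: 3/4 of 5373138 = 4029853.50, rounded up to 4029854; 4,029,854 required, 4,029,854 in favor — approved.
Series B: 3/5 of 1480367 = 888220.20, rounded up to 888221; 888,221 required, 888,221 in favor — approved.
Series C: 3/4 of 691566 = 518674.50, rounded up to 518675; 518,675 required, 518,747 in favor — approved.
Series D: 4/5 of 1598604 = 1278883.20, rounded up to 1278884; 1,278,884 required, 1,278,884 in favor — approved.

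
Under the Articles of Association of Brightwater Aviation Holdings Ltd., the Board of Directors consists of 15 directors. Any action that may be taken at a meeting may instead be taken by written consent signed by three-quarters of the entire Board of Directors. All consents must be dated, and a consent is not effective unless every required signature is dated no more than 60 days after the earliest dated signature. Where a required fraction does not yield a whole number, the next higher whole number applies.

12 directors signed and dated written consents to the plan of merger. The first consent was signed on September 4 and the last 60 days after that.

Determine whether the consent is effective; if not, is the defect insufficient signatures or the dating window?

Signatures required: three-quarters of 15 — 3/4 of 15 = 11.25, rounded up to 12, so 12 needed; 12 signed. Sufficient.
Dating window: the latest signature is 60 days after the earliest; the limit is 60 days. Within the window.

Effective — both the signature and dating-window requirements are satisfied.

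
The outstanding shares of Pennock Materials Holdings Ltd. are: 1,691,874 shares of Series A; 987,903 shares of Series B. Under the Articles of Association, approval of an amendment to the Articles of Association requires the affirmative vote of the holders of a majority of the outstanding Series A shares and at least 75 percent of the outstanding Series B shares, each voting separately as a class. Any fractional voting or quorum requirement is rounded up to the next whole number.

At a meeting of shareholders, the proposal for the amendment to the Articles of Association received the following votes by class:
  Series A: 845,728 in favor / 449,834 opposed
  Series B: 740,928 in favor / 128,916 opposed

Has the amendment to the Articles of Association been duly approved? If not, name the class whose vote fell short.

Not approved — the Series A shares did not give the required vote.

Series A: a majority of 1691874 is 845938; 845,938 required, 845,728 in favor — not approved.
Series B: 3/4 of 987903 = 740927.25, rounded up to 740928; 740,928 required, 740,928 in favor — approved.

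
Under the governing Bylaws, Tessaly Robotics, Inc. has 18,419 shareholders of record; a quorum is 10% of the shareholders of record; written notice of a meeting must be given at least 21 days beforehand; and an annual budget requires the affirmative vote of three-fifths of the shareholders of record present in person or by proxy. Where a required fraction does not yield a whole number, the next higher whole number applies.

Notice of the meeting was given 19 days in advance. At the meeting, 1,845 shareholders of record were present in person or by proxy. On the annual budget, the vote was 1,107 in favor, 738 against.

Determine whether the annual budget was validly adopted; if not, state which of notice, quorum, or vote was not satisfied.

Notice: 19 days given; 21 required. Not satisfied.
Quorum: 10% of 18,419 = 1,841.90, rounded up to 1,842; 1,845 present. Satisfied.
Vote: requires three-fifths of those present (1,845); 3/5 of 1845 = 1107, so 1,107 needed; 1,107 in favor. Satisfied.

Invalid — notice requirement not satisfied.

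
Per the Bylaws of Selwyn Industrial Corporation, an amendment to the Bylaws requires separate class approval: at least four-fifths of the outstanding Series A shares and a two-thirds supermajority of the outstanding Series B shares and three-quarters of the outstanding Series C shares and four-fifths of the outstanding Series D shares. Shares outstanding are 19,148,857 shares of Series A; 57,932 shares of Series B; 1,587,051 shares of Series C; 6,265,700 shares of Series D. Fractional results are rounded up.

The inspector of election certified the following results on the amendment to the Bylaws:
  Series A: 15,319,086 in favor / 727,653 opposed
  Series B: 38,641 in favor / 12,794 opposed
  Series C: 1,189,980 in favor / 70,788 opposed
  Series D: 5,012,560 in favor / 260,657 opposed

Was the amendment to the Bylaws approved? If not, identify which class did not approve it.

Series A: 4/5 of 19148857 = 15319085.60, rounded up to 15319086; 15,319,086 required, 15,319,086 in favor — approved.
Series B: 2/3 of 57932 = 38621.33, rounded up to 38622; 38,622 required, 38,641 in favor — approved.
Series C: 3/4 of 1587051 = 1190288.25, rounded up to 1190289; 1,190,289 required, 1,189,980 in favor — not approved.
Series D: 4/5 of 6265700 = 5012560; 5,012,560 required, 5,012,560 in favor — approved.

Not approved — the Series C shares did not give the required vote.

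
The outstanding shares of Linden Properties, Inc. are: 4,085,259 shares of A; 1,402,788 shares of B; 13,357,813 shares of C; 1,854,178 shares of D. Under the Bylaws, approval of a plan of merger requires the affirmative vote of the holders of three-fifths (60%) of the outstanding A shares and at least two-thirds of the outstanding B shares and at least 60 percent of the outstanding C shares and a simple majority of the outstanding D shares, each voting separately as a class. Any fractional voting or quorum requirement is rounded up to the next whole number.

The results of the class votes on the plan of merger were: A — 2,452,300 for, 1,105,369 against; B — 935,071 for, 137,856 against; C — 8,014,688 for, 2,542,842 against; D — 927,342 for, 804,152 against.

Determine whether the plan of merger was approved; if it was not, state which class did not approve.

Not approved — the B shares did not give the required vote.

A: 3/5 of 4085259 = 2451155.40, rounded up to 2451156; 2,451,156 required, 2,452,300 in favor — approved.
B: 2/3 of 1402788 = 935192; 935,192 required, 935,071 in favor — not approved.
C: 3/5 of 13357813 = 8014687.80, rounded up to 8014688; 8,014,688 required, 8,014,688 in favor — approved.
D: a majority of 1854178 is 927090; 927,090 required, 927,342 in favor — approved.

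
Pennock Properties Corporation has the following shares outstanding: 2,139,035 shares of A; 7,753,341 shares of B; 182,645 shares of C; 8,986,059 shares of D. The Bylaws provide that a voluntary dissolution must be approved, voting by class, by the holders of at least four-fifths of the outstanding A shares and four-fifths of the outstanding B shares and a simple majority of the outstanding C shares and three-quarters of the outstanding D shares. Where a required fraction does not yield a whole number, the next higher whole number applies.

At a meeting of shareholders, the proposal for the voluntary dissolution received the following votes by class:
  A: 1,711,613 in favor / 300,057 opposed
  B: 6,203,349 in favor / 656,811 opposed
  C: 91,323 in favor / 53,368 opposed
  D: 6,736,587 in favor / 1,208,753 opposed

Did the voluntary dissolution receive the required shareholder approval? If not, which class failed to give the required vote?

Not approved — the D shares did not give the required vote.

A: 4/5 of 2139035 = 1711228; 1,711,228 required, 1,711,613 in favor — approved.
B: 4/5 of 7753341 = 6202672.80, rounded up to 6202673; 6,202,673 required, 6,203,349 in favor — approved.
C: a majority of 182645 is 91323; 91,323 required, 91,323 in favor — approved.
D: 3/4 of 8986059 = 6739544.25, rounded up to 6739545; 6,739,545 required, 6,736,587 in favor — not approved.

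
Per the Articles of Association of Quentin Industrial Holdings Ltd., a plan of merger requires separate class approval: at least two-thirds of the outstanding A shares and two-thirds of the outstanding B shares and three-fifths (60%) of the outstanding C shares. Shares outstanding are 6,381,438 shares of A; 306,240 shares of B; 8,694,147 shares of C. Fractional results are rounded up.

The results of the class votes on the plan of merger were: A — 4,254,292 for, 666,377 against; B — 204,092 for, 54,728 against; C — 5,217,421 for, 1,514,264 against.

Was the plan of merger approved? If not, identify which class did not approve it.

Not approved — the B shares did not give the required vote.

A: 2/3 of 6381438 = 4254292; 4,254,292 required, 4,254,292 in favor — approved.
B: 2/3 of 306240 = 204160; 204,160 required, 204,092 in favor — not approved.
C: 3/5 of 8694147 = 5216488.20, rounded up to 5216489; 5,216,489 required, 5,217,421 in favor — approved.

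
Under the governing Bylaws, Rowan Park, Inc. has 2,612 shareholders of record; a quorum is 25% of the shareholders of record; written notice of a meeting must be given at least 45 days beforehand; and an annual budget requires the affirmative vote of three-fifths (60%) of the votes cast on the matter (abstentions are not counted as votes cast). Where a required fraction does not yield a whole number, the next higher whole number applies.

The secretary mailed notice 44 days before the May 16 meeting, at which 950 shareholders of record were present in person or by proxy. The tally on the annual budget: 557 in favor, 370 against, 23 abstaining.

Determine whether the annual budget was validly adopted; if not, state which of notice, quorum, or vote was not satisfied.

Invalid — notice requirement not satisfied.

Notice: 44 days given; 45 required. Not satisfied.
Quorum: 25% of 2,612 = 653; 950 present. Satisfied.
Vote: requires three-fifths of the votes cast (950 − 23 abstaining = 927); 3/5 of 927 = 556.20, rounded up to 557, so 557 needed; 557 in favor. Satisfied.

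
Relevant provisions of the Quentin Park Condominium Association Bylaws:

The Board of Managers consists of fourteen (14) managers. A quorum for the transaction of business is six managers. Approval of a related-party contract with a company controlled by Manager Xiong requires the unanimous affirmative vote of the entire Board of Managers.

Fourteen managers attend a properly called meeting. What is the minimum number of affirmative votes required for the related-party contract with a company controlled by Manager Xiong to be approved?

The related-party contract with a company controlled by Manager Xiong requires the unanimous vote of the entire Board of Managers (14).
Unanimous means all 14.

14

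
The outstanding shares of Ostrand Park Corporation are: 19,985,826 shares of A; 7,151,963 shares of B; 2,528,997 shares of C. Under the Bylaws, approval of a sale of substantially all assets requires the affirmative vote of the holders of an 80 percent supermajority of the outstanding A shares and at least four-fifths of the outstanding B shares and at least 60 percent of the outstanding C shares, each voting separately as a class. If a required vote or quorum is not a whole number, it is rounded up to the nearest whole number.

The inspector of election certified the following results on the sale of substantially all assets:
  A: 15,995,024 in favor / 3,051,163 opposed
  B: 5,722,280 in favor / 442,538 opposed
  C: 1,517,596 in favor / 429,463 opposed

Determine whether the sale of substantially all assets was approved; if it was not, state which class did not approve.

Approved — every class gave the required vote.

A: 4/5 of 19985826 = 15988660.80, rounded up to 15988661; 15,988,661 required, 15,995,024 in favor — approved.
B: 4/5 of 7151963 = 5721570.40, rounded up to 5721571; 5,721,571 required, 5,722,280 in favor — approved.
C: 3/5 of 2528997 = 1517398.20, rounded up to 1517399; 1,517,399 required, 1,517,596 in favor — approved.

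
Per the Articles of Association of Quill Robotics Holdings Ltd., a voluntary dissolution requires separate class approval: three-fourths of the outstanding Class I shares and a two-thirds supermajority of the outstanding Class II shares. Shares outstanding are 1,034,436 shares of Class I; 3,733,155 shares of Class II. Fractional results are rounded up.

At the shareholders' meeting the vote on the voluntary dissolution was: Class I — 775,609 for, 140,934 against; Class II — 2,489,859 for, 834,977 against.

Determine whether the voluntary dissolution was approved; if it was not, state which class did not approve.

Class I: 3/4 of 1034436 = 775827; 775,827 required, 775,609 in favor — not approved.
Class II: 2/3 of 3733155 = 2488770; 2,488,770 required, 2,489,859 in favor — approved.

Not approved — the Class I shares did not give the required vote.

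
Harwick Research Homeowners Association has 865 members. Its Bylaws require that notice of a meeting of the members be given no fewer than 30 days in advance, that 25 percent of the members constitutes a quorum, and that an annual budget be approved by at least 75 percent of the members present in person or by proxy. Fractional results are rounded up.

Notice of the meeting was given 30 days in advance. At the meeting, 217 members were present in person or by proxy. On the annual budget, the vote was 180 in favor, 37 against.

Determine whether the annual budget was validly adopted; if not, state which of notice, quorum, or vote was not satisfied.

Valid — all requirements satisfied.

Notice: 30 days given; 30 required. Satisfied.
Quorum: 25% of 865 = 216.25, rounded up to 217; 217 present. Satisfied.
Vote: requires three-fourths of those present (217); 3/4 of 217 = 162.75, rounded up to 163, so 163 needed; 180 in favor. Satisfied.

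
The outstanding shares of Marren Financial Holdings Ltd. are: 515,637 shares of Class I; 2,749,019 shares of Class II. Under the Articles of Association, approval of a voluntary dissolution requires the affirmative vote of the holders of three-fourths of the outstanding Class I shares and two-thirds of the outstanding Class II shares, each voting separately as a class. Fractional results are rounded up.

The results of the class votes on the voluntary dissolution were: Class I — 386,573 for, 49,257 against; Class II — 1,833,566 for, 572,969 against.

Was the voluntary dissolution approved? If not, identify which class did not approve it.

Class I: 3/4 of 515637 = 386727.75, rounded up to 386728; 386,728 required, 386,573 in favor — not approved.
Class II: 2/3 of 2749019 = 1832679.33, rounded up to 1832680; 1,832,680 required, 1,833,566 in favor — approved.

Not approved — the Class I shares did not give the required vote.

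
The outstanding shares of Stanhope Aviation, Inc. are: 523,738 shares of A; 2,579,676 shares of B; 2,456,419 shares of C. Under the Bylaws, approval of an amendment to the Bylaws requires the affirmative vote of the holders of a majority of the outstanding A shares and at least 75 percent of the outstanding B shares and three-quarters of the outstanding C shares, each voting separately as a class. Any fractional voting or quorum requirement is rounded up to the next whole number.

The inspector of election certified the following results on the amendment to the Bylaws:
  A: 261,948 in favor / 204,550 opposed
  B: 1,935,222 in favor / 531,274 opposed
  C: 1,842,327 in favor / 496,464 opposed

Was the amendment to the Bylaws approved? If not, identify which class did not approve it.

A: a majority of 523738 is 261870; 261,870 required, 261,948 in favor — approved.
B: 3/4 of 2579676 = 1934757; 1,934,757 required, 1,935,222 in favor — approved.
C: 3/4 of 2456419 = 1842314.25, rounded up to 1842315; 1,842,315 required, 1,842,327 in favor — approved.

Approved — every class gave the required vote.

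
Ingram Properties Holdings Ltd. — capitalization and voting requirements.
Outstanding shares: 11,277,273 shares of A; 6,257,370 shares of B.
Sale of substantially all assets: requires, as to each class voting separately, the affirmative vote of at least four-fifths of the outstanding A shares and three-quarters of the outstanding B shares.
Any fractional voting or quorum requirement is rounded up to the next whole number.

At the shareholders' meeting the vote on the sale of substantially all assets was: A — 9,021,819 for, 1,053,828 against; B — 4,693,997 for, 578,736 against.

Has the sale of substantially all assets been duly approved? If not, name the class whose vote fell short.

A: 4/5 of 11277273 = 9021818.40, rounded up to 9021819; 9,021,819 required, 9,021,819 in favor — approved.
B: 3/4 of 6257370 = 4693027.50, rounded up to 4693028; 4,693,028 required, 4,693,997 in favor — approved.

Approved — every class gave the required vote.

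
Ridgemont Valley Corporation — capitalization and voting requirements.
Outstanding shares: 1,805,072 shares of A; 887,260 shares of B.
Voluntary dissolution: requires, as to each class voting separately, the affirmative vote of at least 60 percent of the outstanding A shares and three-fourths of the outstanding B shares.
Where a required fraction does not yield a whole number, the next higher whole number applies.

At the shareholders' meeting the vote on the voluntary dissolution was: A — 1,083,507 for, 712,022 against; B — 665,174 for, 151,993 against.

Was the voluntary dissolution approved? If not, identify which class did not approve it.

Not approved — the B shares did not give the required vote.

A: 3/5 of 1805072 = 1083043.20, rounded up to 1083044; 1,083,044 required, 1,083,507 in favor — approved.
B: 3/4 of 887260 = 665445; 665,445 required, 665,174 in favor — not approved.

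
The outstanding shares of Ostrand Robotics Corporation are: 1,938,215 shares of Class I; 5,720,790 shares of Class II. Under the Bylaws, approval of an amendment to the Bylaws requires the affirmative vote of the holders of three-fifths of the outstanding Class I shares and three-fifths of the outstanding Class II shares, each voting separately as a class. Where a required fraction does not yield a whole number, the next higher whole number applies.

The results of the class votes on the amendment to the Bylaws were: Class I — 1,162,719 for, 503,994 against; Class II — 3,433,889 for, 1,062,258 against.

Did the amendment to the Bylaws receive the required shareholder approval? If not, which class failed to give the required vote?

Not approved — the Class I shares did not give the required vote.

Class I: 3/5 of 1938215 = 1162929; 1,162,929 required, 1,162,719 in favor — not approved.
Class II: 3/5 of 5720790 = 3432474; 3,432,474 required, 3,433,889 in favor — approved.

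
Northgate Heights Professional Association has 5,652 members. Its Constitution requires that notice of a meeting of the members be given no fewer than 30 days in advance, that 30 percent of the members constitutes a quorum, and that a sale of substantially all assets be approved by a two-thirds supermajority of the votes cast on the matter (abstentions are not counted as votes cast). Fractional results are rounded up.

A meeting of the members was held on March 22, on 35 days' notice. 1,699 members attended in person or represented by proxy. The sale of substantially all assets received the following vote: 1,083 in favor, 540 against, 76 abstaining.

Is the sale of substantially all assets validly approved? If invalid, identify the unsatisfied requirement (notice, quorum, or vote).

Notice: 35 days given; 30 required. Satisfied.
Quorum: 30% of 5,652 = 1,695.60, rounded up to 1,696; 1,699 present. Satisfied.
Vote: requires two-thirds of the votes cast (1,699 − 76 abstaining = 1,623); 2/3 of 1623 = 1082, so 1,082 needed; 1,083 in favor. Satisfied.

Valid — all requirements satisfied.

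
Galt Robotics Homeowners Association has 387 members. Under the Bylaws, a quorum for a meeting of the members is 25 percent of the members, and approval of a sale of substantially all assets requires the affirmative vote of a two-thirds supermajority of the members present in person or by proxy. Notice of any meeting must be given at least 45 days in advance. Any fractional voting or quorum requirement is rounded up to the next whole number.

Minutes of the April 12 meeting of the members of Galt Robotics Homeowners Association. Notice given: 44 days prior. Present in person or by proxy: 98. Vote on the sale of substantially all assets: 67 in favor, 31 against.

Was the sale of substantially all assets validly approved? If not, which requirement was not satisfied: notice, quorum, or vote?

Invalid — notice requirement not satisfied.

Notice: 44 days given; 45 required. Not satisfied.
Quorum: 25% of 387 = 96.75, rounded up to 97; 98 present. Satisfied.
Vote: requires two-thirds of those present (98); 2/3 of 98 = 65.33, rounded up to 66, so 66 needed; 67 in favor. Satisfied.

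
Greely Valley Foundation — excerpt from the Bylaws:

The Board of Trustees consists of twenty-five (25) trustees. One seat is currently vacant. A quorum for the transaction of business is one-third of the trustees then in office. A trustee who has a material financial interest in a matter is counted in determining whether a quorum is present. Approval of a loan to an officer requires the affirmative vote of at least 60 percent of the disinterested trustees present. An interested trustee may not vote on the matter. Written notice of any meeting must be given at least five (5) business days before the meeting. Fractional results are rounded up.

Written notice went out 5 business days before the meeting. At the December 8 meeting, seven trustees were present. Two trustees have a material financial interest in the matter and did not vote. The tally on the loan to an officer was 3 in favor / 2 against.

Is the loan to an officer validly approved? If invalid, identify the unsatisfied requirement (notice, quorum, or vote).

Notice: 5 business days given; 5 required (5 ≥ 5). Satisfied.
Quorum: 7 present (interested trustees count toward quorum); quorum is 8. Not satisfied.
Vote: the loan to an officer requires three-fifths of the disinterested trustees present (7 − 2 = 5). 3/5 of 5 = 3, so 3 affirmative votes are needed; 3 voted in favor. Satisfied. (Moot — without a quorum no business can be validly transacted.)

Invalid — quorum requirement not satisfied.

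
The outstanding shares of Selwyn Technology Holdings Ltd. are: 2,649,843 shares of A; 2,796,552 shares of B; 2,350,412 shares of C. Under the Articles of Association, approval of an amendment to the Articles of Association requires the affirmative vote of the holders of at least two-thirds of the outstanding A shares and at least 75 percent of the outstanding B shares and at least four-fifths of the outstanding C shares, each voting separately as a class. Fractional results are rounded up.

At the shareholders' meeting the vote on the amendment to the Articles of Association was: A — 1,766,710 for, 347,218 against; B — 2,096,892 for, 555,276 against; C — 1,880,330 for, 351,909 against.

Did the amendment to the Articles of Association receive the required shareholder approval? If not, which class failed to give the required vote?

A: 2/3 of 2649843 = 1766562; 1,766,562 required, 1,766,710 in favor — approved.
B: 3/4 of 2796552 = 2097414; 2,097,414 required, 2,096,892 in favor — not approved.
C: 4/5 of 2350412 = 1880329.60, rounded up to 1880330; 1,880,330 required, 1,880,330 in favor — approved.

Not approved — the B shares did not give the required vote.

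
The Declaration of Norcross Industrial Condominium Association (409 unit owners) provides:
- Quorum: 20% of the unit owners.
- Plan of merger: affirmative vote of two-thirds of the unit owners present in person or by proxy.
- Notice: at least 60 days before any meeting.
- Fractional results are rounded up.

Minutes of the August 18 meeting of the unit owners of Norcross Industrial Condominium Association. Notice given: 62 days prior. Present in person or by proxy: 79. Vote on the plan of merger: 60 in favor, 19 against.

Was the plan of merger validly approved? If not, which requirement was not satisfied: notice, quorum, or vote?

Notice: 62 days given; 60 required. Satisfied.
Quorum: 20% of 409 = 81.80, rounded up to 82; 79 present. Not satisfied.
Vote: requires two-thirds of those present (79); 2/3 of 79 = 52.67, rounded up to 53, so 53 needed; 60 in favor. Satisfied.

Invalid — quorum requirement not satisfied.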